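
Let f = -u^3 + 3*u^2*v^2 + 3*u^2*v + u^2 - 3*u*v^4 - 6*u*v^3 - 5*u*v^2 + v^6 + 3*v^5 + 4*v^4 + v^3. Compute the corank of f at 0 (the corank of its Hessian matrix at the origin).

1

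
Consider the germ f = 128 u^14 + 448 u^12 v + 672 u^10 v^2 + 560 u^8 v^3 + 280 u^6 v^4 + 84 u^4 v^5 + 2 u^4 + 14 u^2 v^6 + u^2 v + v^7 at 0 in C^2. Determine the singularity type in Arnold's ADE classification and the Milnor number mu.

Type D_{8}, Milnor number mu = 8.

The Hessian of f at 0 is [[0, 0], [0, 0]] with rank 0, so corank 2. A Groebner basis of the Jacobian ideal J(f) in C{u,v} is {u^2/7 + v^6, u^3, u*v}; counting standard monomials gives mu = 8. Corank 2; j^3 = u^2*v has shape L^2 M (L != M), so D-series; mu = 8 gives D_8.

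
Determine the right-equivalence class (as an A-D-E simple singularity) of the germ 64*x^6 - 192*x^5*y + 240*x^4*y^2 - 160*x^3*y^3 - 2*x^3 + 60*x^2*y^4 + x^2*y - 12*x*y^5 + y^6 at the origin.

The Hessian of f at 0 is [[0, 0], [0, 0]] with rank 0, so corank 2. A Groebner basis of the Jacobian ideal J(f) in C{x,y} is {x*y/12 + y^5, x*y^2, x^2 - x*y/2}; counting standard monomials gives mu = 7. Corank 2; j^3 = -x^2*(2*x - y) has shape L^2 M (L != M), so D-series; mu = 7 gives D_7.

D_{7}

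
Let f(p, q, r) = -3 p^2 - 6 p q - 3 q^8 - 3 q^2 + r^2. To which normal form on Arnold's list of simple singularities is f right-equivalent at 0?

The Hessian of f at 0 has rank 2. Corank 1: A-series; mu = 7 gives A_7.

A7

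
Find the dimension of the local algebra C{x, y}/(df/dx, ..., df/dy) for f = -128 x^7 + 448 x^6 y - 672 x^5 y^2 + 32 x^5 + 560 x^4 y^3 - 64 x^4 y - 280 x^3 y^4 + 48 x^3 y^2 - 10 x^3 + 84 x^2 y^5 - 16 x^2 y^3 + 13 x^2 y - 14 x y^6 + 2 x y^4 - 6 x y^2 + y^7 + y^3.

4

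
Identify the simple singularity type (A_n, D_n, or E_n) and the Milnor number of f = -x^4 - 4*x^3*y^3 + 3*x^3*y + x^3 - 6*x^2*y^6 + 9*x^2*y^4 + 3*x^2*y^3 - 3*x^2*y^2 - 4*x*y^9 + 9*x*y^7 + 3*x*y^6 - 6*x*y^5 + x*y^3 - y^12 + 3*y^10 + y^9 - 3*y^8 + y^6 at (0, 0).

The Hessian of f at 0 is [[0, 0], [0, 0]] with rank 0, so corank 2. A Groebner basis of the Jacobian ideal J(f) in C{x,y} is {3*x^2 + y^4 + y^3, x^3, x^2*y - x^2 - y^3/3, -2*x^2 + x*y^2 - 2*y^3/3}; counting standard monomials gives mu = 7. Corank 2; j^3 = x^3 is a perfect cube, so E-series; the 4-jet and mu = 7 give E_7.

Type E7, Milnor number mu = 7.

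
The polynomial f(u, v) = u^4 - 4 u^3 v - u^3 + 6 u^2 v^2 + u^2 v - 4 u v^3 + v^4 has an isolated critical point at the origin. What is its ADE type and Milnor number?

Type D_{5}, Milnor number mu = 5.

The Hessian of f at 0 has rank 0. Corank 2; j^3 = -u^2*(u - v) has shape L^2 M (L != M), so D-series; mu = 5 gives D_5.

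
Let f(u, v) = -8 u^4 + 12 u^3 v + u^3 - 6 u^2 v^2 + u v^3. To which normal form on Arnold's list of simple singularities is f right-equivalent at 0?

E7

The Hessian of f at 0 has rank 0. Corank 2; j^3 = u^3 is a perfect cube, so E-series; the 4-jet and mu = 7 give E_7.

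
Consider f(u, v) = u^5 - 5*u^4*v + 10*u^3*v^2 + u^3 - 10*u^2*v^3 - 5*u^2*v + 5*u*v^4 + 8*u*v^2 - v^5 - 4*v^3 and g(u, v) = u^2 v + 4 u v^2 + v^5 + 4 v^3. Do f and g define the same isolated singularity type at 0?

Yes.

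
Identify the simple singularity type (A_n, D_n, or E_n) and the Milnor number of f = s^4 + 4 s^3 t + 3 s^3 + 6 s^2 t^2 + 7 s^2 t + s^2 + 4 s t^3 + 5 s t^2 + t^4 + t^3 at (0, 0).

Type A_2, Milnor number mu = 2.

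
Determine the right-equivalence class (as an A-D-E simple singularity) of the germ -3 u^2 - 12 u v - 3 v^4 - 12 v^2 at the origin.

The Hessian of f at 0 is [[-6, -12], [-12, -24]] with rank 1, so corank 1. A Groebner basis of the Jacobian ideal J(f) in C{u,v} is {v^3, u + 2*v}; counting standard monomials gives mu = 3. Corank 1: A-series; mu = 3 gives A_3.

A_{3}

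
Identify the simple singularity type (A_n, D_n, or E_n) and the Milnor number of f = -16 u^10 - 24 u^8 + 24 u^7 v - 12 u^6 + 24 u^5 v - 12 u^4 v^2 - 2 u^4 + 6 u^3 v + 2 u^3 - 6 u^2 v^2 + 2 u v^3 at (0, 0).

The Hessian of f at 0 is [[0, 0], [0, 0]] with rank 0, so corank 2. A Groebner basis of the Jacobian ideal J(f) in C{u,v} is {3*u^2 + v^4 + v^3, u^3, u^2*v - u^2 - v^3/3, -2*u^2 + u*v^2 - 2*v^3/3}; counting standard monomials gives mu = 7. Corank 2; j^3 = 2*u^3 is a perfect cube, so E-series; the 4-jet and mu = 7 give E_7.

Type E_7, Milnor number mu = 7.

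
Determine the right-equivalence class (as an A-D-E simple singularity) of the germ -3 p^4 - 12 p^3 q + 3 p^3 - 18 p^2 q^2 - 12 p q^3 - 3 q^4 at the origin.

E6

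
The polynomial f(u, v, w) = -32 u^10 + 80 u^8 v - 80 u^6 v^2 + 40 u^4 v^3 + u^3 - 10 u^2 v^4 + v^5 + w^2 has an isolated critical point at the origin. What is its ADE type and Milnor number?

Type E_8, Milnor number mu = 8.

The Hessian of f at 0 is [[0, 0, 0], [0, 0, 0], [0, 0, 2]] with rank 1, so corank 2. A Groebner basis of the Jacobian ideal J(f) in C{u,v,w} is {v^4, u^2, w}; counting standard monomials gives mu = 8. Corank 2; j^3 = u^3 is a perfect cube, so E-series; the 5-jet and mu = 8 give E_8.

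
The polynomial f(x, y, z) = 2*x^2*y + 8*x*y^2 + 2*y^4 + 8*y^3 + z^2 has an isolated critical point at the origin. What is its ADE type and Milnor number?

The Hessian of f at 0 has rank 1. Corank 2; j^3 = 2*y*(x + 2*y)^2 has shape L^2 M (L != M), so D-series; mu = 5 gives D_5.

Type D_{5}, Milnor number mu = 5.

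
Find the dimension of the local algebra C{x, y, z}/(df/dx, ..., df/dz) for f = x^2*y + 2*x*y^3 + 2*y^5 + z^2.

6

The Hessian of f at 0 has rank 1. Corank 2; j^3 = x^2*y has shape L^2 M (L != M), so D-series; mu = 6 gives D_6.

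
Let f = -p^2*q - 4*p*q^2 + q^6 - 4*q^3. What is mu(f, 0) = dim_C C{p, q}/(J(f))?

7

The Hessian of f at 0 has rank 0. Corank 2; j^3 = -q*(p + 2*q)^2 has shape L^2 M (L != M), so D-series; mu = 7 gives D_7.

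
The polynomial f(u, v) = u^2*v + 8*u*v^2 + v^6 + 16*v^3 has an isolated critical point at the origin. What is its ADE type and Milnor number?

The Hessian of f at 0 is [[0, 0], [0, 0]] with rank 0, so corank 2. A Groebner basis of the Jacobian ideal J(f) in C{u,v} is {u^2/6 + v^5 - 8*v^2/3, u^3 + 64*v^3, u*v + 4*v^2}; counting standard monomials gives mu = 7. Corank 2; j^3 = v*(u + 4*v)^2 has shape L^2 M (L != M), so D-series; mu = 7 gives D_7.

Type D_7, Milnor number mu = 7.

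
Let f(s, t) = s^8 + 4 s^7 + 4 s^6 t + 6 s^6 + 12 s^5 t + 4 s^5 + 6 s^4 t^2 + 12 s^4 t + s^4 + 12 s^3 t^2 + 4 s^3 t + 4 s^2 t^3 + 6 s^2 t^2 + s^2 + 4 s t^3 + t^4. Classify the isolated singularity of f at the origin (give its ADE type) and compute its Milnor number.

Type A_3, Milnor number mu = 3.

The Hessian of f at 0 has rank 1. Corank 1: A-series; mu = 3 gives A_3.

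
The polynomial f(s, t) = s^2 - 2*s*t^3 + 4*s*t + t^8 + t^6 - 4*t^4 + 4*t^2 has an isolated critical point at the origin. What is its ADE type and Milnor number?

The Hessian of f at 0 is [[2, 4], [4, 8]] with rank 1, so corank 1. A Groebner basis of the Jacobian ideal J(f) in C{s,t} is {s^3 - 12*s*t^2 - 16*s - 32*t, s^2*t + 4*s*t^2 + 4*s + 8*t, -s + t^3 - 2*t}; counting standard monomials gives mu = 7. Corank 1: A-series; mu = 7 gives A_7.

Type A_{7}, Milnor number mu = 7.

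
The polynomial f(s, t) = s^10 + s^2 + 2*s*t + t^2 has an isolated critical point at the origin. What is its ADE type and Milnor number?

Type A_{9}, Milnor number mu = 9.

The Hessian of f at 0 has rank 1. Corank 1: A-series; mu = 9 gives A_9.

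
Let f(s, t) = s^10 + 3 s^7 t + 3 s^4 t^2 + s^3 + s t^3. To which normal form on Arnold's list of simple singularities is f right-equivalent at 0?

E_{7}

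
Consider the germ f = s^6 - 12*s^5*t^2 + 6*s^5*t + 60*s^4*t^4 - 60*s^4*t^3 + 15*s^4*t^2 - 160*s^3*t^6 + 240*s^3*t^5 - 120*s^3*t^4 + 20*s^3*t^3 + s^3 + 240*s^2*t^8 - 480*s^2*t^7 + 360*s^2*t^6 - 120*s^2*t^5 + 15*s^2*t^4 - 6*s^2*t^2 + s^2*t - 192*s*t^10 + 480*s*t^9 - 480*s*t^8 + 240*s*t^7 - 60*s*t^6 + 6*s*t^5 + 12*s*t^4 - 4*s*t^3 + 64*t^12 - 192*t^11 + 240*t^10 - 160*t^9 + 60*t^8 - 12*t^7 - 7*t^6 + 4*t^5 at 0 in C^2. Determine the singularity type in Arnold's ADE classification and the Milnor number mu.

The Hessian of f at 0 is [[0, 0], [0, 0]] with rank 0, so corank 2. A Groebner basis of the Jacobian ideal J(f) in C{s,t} is {-s^2/4 - s*t/4 + t^4 + t^3/2, s^3, s^2*t - 2*s*t/3 + 4*t^3/3, -s^2/2 + s*t^2 - s*t/2 + t^3}; counting standard monomials gives mu = 7. Corank 2; j^3 = s^2*(s + t) has shape L^2 M (L != M), so D-series; mu = 7 gives D_7.

Type D_{7}, Milnor number mu = 7.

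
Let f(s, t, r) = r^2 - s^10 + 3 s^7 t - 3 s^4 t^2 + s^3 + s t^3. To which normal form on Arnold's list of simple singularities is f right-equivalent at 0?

E_7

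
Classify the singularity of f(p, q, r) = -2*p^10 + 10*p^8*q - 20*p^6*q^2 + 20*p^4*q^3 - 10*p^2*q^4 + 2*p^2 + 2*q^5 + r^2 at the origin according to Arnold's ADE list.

A4

The Hessian of f at 0 has rank 2. Corank 1: A-series; mu = 4 gives A_4.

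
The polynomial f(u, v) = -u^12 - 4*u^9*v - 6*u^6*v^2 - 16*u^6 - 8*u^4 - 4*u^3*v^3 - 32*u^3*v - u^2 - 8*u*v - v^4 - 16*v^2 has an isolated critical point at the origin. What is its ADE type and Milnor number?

The Hessian of f at 0 has rank 1. Corank 1: A-series; mu = 3 gives A_3.

Type A_3, Milnor number mu = 3.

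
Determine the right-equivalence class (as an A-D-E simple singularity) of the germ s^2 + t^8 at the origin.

A_7

The Hessian of f at 0 has rank 1. Corank 1: A-series; mu = 7 gives A_7.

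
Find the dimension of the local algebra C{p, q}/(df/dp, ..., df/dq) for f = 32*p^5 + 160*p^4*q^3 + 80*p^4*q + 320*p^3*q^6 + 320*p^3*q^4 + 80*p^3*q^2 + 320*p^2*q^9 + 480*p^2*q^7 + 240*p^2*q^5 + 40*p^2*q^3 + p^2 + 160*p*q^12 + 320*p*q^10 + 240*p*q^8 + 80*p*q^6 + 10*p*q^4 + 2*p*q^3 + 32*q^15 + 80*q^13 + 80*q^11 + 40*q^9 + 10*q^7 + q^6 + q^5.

4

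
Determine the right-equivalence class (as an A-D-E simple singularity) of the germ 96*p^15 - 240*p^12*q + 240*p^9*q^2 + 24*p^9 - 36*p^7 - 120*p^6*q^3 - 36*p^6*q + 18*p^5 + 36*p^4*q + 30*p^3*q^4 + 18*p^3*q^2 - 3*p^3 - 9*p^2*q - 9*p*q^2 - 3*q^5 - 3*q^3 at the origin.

E8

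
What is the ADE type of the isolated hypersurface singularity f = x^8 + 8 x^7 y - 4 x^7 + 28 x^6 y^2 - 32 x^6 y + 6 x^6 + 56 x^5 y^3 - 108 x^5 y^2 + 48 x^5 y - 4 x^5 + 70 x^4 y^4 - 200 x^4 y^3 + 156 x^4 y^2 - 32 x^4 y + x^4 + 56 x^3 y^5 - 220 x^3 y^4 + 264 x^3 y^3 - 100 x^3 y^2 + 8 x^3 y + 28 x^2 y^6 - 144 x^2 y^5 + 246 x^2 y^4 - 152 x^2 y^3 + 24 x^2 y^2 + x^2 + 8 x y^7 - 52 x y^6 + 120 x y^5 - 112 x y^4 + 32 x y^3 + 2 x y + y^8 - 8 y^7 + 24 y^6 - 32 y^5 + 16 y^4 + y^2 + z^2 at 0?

The Hessian of f at 0 is [[2, 2, 0], [2, 2, 0], [0, 0, 2]] with rank 2, so corank 1. A Groebner basis of the Jacobian ideal J(f) in C{x,y,z} is {y^3, x + y, z}; counting standard monomials gives mu = 3. Corank 1: A-series; mu = 3 gives A_3.

A_{3}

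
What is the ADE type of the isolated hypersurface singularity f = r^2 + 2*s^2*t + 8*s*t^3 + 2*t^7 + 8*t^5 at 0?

D8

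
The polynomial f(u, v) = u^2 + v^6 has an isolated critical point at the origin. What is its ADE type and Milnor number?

Type A_{5}, Milnor number mu = 5.

The Hessian of f at 0 is [[2, 0], [0, 0]] with rank 1, so corank 1. A Groebner basis of the Jacobian ideal J(f) in C{u,v} is {v^5, u}; counting standard monomials gives mu = 5. Corank 1: A-series; mu = 5 gives A_5.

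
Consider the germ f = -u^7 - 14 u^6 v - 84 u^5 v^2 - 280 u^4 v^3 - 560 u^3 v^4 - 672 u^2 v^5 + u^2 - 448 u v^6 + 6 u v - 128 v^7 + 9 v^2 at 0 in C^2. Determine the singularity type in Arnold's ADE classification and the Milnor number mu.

Type A_6, Milnor number mu = 6.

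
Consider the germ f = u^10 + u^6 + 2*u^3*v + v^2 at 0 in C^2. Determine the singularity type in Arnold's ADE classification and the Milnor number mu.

The Hessian of f at 0 has rank 1. Corank 1: A-series; mu = 9 gives A_9.

Type A9, Milnor number mu = 9.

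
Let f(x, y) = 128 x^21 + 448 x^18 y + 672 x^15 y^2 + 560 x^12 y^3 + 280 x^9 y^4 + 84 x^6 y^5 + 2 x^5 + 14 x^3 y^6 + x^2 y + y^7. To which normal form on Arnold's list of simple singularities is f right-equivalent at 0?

D_{8}

The Hessian of f at 0 has rank 0. Corank 2; j^3 = x^2*y has shape L^2 M (L != M), so D-series; mu = 8 gives D_8.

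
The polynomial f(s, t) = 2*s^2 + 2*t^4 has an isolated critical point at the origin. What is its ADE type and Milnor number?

The Hessian of f at 0 is [[4, 0], [0, 0]] with rank 1, so corank 1. A Groebner basis of the Jacobian ideal J(f) in C{s,t} is {t^3, s}; counting standard monomials gives mu = 3. Corank 1: A-series; mu = 3 gives A_3.

Type A3, Milnor number mu = 3.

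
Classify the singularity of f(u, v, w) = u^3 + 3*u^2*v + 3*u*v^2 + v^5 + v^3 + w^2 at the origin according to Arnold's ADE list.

E_{8}

The Hessian of f at 0 has rank 1. Corank 2; j^3 = (u + v)^3 is a perfect cube, so E-series; the 5-jet and mu = 8 give E_8.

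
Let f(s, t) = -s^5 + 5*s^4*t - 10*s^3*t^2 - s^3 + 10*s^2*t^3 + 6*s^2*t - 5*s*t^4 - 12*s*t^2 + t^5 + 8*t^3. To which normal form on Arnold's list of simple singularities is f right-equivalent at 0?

E8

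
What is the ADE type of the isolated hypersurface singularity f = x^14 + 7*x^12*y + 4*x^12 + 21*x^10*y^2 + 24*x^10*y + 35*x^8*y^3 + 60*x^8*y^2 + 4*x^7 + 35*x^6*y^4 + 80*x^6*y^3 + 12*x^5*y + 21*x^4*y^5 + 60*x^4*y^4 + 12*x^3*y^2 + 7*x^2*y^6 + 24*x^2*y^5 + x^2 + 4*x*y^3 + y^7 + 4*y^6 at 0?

The Hessian of f at 0 has rank 1. Corank 1: A-series; mu = 6 gives A_6.

A6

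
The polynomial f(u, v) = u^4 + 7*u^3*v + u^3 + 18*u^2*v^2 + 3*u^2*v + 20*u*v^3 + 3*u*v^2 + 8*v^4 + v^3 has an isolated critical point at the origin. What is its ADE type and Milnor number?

Type E_7, Milnor number mu = 7.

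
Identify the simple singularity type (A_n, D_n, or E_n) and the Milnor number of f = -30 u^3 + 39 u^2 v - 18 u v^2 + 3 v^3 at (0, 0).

Type D_4, Milnor number mu = 4.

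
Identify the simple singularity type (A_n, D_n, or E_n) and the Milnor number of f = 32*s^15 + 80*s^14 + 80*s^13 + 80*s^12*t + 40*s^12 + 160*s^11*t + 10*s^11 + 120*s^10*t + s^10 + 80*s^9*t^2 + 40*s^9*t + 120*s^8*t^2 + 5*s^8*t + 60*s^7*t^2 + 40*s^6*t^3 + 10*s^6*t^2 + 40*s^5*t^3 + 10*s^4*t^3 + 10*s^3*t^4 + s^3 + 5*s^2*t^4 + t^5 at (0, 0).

Type E_{8}, Milnor number mu = 8.

The Hessian of f at 0 has rank 0. Corank 2; j^3 = s^3 is a perfect cube, so E-series; the 5-jet and mu = 8 give E_8.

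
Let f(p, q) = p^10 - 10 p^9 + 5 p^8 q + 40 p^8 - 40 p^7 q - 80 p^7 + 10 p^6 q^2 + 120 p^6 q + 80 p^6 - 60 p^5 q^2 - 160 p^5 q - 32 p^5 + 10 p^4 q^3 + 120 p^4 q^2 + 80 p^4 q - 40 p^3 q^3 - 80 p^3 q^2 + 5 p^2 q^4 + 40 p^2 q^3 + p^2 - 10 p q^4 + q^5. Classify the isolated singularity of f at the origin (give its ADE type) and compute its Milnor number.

Type A_{4}, Milnor number mu = 4.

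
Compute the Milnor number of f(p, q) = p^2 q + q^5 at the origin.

6

The Hessian of f at 0 has rank 0. Corank 2; j^3 = p^2*q has shape L^2 M (L != M), so D-series; mu = 6 gives D_6.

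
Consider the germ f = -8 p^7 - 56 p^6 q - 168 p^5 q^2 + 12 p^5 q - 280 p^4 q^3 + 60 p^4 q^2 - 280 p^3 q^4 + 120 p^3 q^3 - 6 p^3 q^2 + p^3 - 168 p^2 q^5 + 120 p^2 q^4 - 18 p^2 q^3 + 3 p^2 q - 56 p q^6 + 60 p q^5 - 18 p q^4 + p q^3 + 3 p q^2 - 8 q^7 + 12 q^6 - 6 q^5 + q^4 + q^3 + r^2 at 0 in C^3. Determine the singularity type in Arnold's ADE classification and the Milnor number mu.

Type E7, Milnor number mu = 7.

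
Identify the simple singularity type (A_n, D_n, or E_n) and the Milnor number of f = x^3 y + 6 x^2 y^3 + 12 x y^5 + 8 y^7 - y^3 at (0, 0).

The Hessian of f at 0 has rank 0. Corank 2; j^3 = -y^3 is a perfect cube, so E-series; the 4-jet and mu = 7 give E_7.

Type E_7, Milnor number mu = 7.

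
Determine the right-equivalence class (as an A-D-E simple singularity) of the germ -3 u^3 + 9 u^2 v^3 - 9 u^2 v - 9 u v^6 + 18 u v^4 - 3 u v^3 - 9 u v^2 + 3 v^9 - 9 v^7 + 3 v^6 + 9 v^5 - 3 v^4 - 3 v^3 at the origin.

E7

The Hessian of f at 0 has rank 0. Corank 2; j^3 = -3*(u + v)^3 is a perfect cube, so E-series; the 4-jet and mu = 7 give E_7.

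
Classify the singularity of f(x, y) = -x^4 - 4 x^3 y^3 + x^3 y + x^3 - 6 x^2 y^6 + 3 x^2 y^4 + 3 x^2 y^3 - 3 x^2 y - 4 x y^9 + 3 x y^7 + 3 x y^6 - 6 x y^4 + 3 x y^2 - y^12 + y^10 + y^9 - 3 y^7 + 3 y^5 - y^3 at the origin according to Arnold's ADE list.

E_7

The Hessian of f at 0 is [[0, 0], [0, 0]] with rank 0, so corank 2. A Groebner basis of the Jacobian ideal J(f) in C{x,y} is {3*x^2 - 6*x*y + y^4 - y^3 + 3*y^2, x^3 - 3*x^2 + 6*x*y - 3*y^2, x^2*y - 3*x^2 + 6*x*y - 3*y^2, -2*x^2 + x*y^2 + 4*x*y - y^3/3 - 2*y^2}; counting standard monomials gives mu = 7. Corank 2; j^3 = (x - y)^3 is a perfect cube, so E-series; the 4-jet and mu = 7 give E_7.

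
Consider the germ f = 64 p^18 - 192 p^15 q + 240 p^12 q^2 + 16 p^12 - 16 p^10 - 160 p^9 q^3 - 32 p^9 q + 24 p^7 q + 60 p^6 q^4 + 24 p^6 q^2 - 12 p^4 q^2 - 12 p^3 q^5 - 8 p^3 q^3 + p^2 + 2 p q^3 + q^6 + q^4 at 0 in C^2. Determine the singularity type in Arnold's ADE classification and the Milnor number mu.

Type A3, Milnor number mu = 3.

The Hessian of f at 0 has rank 1. Corank 1: A-series; mu = 3 gives A_3.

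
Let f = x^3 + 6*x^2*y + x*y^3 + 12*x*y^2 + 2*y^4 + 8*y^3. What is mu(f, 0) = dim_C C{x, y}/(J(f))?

7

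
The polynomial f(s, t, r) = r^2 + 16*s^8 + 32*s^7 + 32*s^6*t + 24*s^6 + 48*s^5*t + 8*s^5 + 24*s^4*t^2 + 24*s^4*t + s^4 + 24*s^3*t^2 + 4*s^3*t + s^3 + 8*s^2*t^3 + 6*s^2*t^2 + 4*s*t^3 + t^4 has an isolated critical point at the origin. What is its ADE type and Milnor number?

Type E6, Milnor number mu = 6.

The Hessian of f at 0 has rank 1. Corank 2; j^3 = s^3 is a perfect cube, so E-series; the 4-jet and mu = 6 give E_6.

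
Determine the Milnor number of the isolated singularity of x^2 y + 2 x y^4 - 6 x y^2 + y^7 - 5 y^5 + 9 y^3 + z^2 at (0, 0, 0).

6

The Hessian of f at 0 is [[0, 0, 0], [0, 0, 0], [0, 0, 2]] with rank 1, so corank 2. A Groebner basis of the Jacobian ideal J(f) in C{x,y,z} is {x*y + y^4 - 3*y^2, x*y^2 - 3*y^3, x^2 - 11*x*y + 24*y^2, z}; counting standard monomials gives mu = 6. Corank 2; j^3 = y*(x - 3*y)^2 has shape L^2 M (L != M), so D-series; mu = 6 gives D_6.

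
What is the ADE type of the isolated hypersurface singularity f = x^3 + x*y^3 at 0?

The Hessian of f at 0 is [[0, 0], [0, 0]] with rank 0, so corank 2. A Groebner basis of the Jacobian ideal J(f) in C{x,y} is {x^3, x*y^2, 3*x^2 + y^3}; counting standard monomials gives mu = 7. Corank 2; j^3 = x^3 is a perfect cube, so E-series; the 4-jet and mu = 7 give E_7.

E_{7}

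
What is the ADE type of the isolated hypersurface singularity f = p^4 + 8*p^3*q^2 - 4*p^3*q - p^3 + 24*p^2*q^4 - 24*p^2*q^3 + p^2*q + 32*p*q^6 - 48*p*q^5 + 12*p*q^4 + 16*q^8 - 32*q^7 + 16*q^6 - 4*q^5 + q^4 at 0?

D_{5}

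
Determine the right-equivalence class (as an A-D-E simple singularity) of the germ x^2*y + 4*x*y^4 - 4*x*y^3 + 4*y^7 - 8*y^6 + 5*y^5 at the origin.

D_{6}

The Hessian of f at 0 is [[0, 0], [0, 0]] with rank 0, so corank 2. A Groebner basis of the Jacobian ideal J(f) in C{x,y} is {x^3, x^2*y, 2*x^2 + x*y^2, x^2 - x*y/2 + y^3}; counting standard monomials gives mu = 6. Corank 2; j^3 = x^2*y has shape L^2 M (L != M), so D-series; mu = 6 gives D_6.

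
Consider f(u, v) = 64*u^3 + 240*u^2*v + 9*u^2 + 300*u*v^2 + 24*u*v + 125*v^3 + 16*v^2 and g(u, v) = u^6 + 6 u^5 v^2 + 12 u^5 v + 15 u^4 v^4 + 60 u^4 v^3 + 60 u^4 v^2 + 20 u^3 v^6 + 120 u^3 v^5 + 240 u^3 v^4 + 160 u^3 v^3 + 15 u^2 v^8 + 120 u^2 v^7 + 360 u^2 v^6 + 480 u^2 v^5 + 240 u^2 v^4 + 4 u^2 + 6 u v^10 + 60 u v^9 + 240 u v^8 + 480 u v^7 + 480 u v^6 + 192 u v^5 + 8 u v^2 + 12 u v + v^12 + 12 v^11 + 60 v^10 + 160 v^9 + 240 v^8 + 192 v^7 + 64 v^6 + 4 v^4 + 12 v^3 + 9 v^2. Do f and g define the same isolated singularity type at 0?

No.

The Hessian of f at 0 has rank 1. Corank 1: A-series; mu = 2 gives A_2. The Hessian of g at 0 has rank 1. Corank 1: A-series; mu = 5 gives A_5. f is A_2 but g is A_5, hence not right-equivalent.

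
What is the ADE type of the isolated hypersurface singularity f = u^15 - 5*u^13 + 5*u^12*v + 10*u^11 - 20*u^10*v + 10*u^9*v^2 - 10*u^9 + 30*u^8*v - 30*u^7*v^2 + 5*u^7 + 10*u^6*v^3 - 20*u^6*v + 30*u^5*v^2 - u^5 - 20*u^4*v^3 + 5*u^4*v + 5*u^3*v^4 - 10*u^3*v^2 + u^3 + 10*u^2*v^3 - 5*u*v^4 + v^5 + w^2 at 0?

E_{8}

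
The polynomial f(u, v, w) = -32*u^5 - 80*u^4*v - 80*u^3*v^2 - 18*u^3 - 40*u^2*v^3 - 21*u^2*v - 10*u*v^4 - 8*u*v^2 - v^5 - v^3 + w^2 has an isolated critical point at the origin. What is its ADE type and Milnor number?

Type D_6, Milnor number mu = 6.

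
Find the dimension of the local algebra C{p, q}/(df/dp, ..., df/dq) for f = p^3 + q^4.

The Hessian of f at 0 is [[0, 0], [0, 0]] with rank 0, so corank 2. A Groebner basis of the Jacobian ideal J(f) in C{p,q} is {q^3, p^2}; counting standard monomials gives mu = 6. Corank 2; j^3 = p^3 is a perfect cube, so E-series; the 4-jet and mu = 6 give E_6.

6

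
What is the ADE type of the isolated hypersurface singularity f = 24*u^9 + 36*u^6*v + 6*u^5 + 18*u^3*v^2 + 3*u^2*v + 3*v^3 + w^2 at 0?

D_{4}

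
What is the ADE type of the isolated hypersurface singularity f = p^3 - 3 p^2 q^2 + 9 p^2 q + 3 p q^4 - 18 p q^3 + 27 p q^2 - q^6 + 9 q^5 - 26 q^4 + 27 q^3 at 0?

E_{6}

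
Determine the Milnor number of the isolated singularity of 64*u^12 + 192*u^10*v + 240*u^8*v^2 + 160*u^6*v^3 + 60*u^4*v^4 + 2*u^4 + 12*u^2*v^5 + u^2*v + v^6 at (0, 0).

The Hessian of f at 0 is [[0, 0], [0, 0]] with rank 0, so corank 2. A Groebner basis of the Jacobian ideal J(f) in C{u,v} is {u^2/6 + v^5, u^3, u*v}; counting standard monomials gives mu = 7. Corank 2; j^3 = u^2*v has shape L^2 M (L != M), so D-series; mu = 7 gives D_7.

7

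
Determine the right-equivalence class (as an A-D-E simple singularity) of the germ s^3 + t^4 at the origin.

E_6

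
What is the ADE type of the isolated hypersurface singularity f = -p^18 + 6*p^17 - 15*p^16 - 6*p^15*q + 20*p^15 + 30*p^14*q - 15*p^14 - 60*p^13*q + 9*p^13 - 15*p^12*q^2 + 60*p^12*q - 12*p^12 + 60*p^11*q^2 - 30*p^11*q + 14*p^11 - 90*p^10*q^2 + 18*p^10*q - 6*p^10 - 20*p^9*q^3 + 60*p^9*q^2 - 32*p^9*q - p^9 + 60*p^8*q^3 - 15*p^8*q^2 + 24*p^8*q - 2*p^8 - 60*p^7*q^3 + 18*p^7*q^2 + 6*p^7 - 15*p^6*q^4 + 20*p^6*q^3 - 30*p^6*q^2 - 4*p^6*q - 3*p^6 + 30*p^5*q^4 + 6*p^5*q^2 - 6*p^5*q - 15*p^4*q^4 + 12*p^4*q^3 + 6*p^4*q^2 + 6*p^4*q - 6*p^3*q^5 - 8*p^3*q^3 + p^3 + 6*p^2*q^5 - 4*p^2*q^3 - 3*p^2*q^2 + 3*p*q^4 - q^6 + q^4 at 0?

E_6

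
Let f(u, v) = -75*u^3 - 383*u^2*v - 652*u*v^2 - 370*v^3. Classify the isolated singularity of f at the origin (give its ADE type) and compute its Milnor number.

Type D_{4}, Milnor number mu = 4.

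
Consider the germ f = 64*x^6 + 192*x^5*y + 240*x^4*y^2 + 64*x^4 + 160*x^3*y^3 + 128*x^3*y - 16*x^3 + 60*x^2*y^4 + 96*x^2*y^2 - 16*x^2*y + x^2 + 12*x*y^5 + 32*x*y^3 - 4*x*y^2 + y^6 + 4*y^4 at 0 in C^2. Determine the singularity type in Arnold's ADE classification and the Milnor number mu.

Type A_{5}, Milnor number mu = 5.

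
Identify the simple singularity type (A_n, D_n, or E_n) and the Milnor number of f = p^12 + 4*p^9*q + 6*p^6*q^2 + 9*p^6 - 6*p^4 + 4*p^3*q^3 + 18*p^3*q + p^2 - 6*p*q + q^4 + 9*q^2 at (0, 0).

The Hessian of f at 0 is [[2, -6], [-6, 18]] with rank 1, so corank 1. A Groebner basis of the Jacobian ideal J(f) in C{p,q} is {q^3, p - 3*q}; counting standard monomials gives mu = 3. Corank 1: A-series; mu = 3 gives A_3.

Type A3, Milnor number mu = 3.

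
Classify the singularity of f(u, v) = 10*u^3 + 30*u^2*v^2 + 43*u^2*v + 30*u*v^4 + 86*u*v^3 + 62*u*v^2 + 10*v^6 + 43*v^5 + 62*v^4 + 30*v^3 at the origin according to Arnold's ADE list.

D4

The Hessian of f at 0 is [[0, 0], [0, 0]] with rank 0, so corank 2. A Groebner basis of the Jacobian ideal J(f) in C{u,v} is {v^3, u^2 - 26*v^2/11, u*v + 17*v^2/11}; counting standard monomials gives mu = 4. Corank 2; j^3 = (2*u + 3*v)*(5*u^2 + 14*u*v + 10*v^2) splits into three distinct lines over C (the quadratic factor has nonzero discriminant), so D_4.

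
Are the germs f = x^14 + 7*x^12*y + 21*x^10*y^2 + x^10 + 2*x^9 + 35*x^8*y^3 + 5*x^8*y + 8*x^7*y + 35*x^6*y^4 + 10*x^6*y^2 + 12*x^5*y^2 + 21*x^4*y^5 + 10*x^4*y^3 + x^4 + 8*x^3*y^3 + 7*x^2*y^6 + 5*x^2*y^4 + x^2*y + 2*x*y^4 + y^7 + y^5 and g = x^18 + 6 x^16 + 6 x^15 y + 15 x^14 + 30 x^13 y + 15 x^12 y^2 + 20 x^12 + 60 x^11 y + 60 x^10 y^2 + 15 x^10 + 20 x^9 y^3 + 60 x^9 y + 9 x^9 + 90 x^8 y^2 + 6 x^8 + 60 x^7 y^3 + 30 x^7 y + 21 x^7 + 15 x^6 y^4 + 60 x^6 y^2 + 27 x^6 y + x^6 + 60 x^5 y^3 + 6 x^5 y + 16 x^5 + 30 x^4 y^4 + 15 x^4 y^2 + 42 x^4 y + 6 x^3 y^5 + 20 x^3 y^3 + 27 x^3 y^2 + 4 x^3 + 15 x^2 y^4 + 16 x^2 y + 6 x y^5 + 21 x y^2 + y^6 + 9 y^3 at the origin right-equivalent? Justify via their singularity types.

No.

The Hessian of f at 0 has rank 0. Corank 2; j^3 = x^2*y has shape L^2 M (L != M), so D-series; mu = 6 gives D_6. The Hessian of g at 0 has rank 0. Corank 2; j^3 = (x + y)*(2*x + 3*y)^2 has shape L^2 M (L != M), so D-series; mu = 7 gives D_7. f is D_6 but g is D_7, hence not right-equivalent.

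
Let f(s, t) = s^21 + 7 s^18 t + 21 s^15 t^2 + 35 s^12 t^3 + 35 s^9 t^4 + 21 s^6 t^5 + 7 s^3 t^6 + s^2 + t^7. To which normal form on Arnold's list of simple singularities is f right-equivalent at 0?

The Hessian of f at 0 is [[2, 0], [0, 0]] with rank 1, so corank 1. A Groebner basis of the Jacobian ideal J(f) in C{s,t} is {t^6, s}; counting standard monomials gives mu = 6. Corank 1: A-series; mu = 6 gives A_6.

A6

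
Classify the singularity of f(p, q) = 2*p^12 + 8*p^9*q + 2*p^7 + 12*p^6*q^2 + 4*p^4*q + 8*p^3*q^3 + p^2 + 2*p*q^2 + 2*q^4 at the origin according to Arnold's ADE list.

The Hessian of f at 0 has rank 1. Corank 1: A-series; mu = 3 gives A_3.

A_{3}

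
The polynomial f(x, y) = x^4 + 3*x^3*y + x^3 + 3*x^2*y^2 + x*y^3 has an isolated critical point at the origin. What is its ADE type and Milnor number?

Type E7, Milnor number mu = 7.

The Hessian of f at 0 has rank 0. Corank 2; j^3 = x^3 is a perfect cube, so E-series; the 4-jet and mu = 7 give E_7.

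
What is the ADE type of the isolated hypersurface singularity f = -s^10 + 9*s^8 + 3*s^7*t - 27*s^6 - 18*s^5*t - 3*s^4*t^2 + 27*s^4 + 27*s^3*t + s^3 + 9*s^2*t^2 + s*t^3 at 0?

E_{7}

The Hessian of f at 0 is [[0, 0], [0, 0]] with rank 0, so corank 2. A Groebner basis of the Jacobian ideal J(f) in C{s,t} is {s^2/3 + t^4 + t^3/9, s^3, s^2*t - s^2/9 - t^3/27, 2*s^2/3 + s*t^2 + 2*t^3/9}; counting standard monomials gives mu = 7. Corank 2; j^3 = s^3 is a perfect cube, so E-series; the 4-jet and mu = 7 give E_7.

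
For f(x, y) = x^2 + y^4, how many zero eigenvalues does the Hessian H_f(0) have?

The Hessian at 0 is [[2, 0], [0, 0]] of rank 1; hence corank 1.

1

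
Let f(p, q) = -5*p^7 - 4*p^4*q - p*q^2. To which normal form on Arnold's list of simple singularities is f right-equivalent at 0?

The Hessian of f at 0 has rank 0. Corank 2; j^3 = -p*q^2 has shape L^2 M (L != M), so D-series; mu = 8 gives D_8.

D_{8}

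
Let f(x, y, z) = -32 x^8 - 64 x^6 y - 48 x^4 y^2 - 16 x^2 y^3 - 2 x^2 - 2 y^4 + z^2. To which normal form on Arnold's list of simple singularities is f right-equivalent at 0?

The Hessian of f at 0 is [[-4, 0, 0], [0, 0, 0], [0, 0, 2]] with rank 2, so corank 1. A Groebner basis of the Jacobian ideal J(f) in C{x,y,z} is {y^3, x, z}; counting standard monomials gives mu = 3. Corank 1: A-series; mu = 3 gives A_3.

A_3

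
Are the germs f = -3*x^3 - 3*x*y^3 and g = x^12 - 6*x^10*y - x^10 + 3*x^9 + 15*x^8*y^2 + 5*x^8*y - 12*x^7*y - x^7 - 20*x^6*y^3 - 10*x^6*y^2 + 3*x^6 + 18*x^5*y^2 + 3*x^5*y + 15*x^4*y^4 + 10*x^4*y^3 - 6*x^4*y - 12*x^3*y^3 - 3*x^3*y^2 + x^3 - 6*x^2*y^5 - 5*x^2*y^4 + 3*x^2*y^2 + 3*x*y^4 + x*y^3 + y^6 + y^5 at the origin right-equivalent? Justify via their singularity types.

Yes.

The Hessian of f at 0 has rank 0. Corank 2; j^3 = -3*x^3 is a perfect cube, so E-series; the 4-jet and mu = 7 give E_7. The Hessian of g at 0 has rank 0. Corank 2; j^3 = x^3 is a perfect cube, so E-series; the 4-jet and mu = 7 give E_7. Both have type E_7, hence right-equivalent.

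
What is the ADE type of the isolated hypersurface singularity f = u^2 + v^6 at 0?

A5

The Hessian of f at 0 is [[2, 0], [0, 0]] with rank 1, so corank 1. A Groebner basis of the Jacobian ideal J(f) in C{u,v} is {v^5, u}; counting standard monomials gives mu = 5. Corank 1: A-series; mu = 5 gives A_5.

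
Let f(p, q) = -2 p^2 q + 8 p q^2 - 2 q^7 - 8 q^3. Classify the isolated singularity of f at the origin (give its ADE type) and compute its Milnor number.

Type D8, Milnor number mu = 8.

The Hessian of f at 0 is [[0, 0], [0, 0]] with rank 0, so corank 2. A Groebner basis of the Jacobian ideal J(f) in C{p,q} is {p^2/7 + q^6 - 4*q^2/7, p^3 - 8*q^3, p*q - 2*q^2}; counting standard monomials gives mu = 8. Corank 2; j^3 = -2*q*(p - 2*q)^2 has shape L^2 M (L != M), so D-series; mu = 8 gives D_8.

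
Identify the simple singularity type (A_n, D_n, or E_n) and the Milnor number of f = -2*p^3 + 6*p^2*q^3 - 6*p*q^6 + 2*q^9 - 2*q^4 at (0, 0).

Type E_6, Milnor number mu = 6.

The Hessian of f at 0 has rank 0. Corank 2; j^3 = -2*p^3 is a perfect cube, so E-series; the 4-jet and mu = 6 give E_6.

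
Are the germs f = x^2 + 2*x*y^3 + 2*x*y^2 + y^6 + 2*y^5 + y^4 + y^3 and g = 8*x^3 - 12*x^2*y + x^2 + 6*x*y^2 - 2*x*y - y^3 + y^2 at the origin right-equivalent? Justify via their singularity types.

Yes.

The Hessian of f at 0 is [[2, 0], [0, 0]] with rank 1, so corank 1. A Groebner basis of the Jacobian ideal J(f) in C{x,y} is {y^2, x}; counting standard monomials gives mu = 2. Corank 1: A-series; mu = 2 gives A_2. The Hessian of g at 0 is [[2, -2], [-2, 2]] with rank 1, so corank 1. A Groebner basis of the Jacobian ideal J(g) in C{x,y} is {y^2, x - y}; counting standard monomials gives mu = 2. Corank 1: A-series; mu = 2 gives A_2. Both have type A_2, hence right-equivalent.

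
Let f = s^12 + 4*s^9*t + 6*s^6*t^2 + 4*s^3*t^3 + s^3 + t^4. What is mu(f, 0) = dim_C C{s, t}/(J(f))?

The Hessian of f at 0 is [[0, 0], [0, 0]] with rank 0, so corank 2. A Groebner basis of the Jacobian ideal J(f) in C{s,t} is {t^3, s^2}; counting standard monomials gives mu = 6. Corank 2; j^3 = s^3 is a perfect cube, so E-series; the 4-jet and mu = 6 give E_6.

6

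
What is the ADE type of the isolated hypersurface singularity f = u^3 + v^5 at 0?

E_8

The Hessian of f at 0 has rank 0. Corank 2; j^3 = u^3 is a perfect cube, so E-series; the 5-jet and mu = 8 give E_8.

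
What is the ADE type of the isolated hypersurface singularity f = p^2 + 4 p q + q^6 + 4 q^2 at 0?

A5

The Hessian of f at 0 is [[2, 4], [4, 8]] with rank 1, so corank 1. A Groebner basis of the Jacobian ideal J(f) in C{p,q} is {q^5, p + 2*q}; counting standard monomials gives mu = 5. Corank 1: A-series; mu = 5 gives A_5.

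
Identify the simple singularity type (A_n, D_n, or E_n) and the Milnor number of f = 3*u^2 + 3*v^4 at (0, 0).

Type A3, Milnor number mu = 3.

The Hessian of f at 0 has rank 1. Corank 1: A-series; mu = 3 gives A_3.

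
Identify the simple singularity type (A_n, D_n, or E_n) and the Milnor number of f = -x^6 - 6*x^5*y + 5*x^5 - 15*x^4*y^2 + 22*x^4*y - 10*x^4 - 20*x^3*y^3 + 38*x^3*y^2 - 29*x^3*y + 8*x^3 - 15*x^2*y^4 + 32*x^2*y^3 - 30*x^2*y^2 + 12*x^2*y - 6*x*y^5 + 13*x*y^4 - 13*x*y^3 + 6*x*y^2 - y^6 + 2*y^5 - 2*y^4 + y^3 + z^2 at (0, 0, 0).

Type E_7, Milnor number mu = 7.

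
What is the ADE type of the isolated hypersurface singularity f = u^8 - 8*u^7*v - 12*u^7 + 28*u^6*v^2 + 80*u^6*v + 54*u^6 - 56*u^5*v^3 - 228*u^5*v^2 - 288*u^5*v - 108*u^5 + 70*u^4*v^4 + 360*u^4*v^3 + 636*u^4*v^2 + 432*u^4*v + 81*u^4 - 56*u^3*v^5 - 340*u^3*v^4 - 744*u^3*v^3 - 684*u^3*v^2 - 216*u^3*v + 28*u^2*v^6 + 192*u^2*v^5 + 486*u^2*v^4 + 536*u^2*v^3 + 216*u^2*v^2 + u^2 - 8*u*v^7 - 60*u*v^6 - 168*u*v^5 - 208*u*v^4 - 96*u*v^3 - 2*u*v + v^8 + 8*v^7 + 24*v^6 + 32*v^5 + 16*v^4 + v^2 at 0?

The Hessian of f at 0 has rank 1. Corank 1: A-series; mu = 3 gives A_3.

A_3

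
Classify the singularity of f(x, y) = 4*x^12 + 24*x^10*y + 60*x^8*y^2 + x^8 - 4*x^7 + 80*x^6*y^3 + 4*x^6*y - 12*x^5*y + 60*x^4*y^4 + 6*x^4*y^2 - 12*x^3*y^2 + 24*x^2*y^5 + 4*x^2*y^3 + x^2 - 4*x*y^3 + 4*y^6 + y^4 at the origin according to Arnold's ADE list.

A_3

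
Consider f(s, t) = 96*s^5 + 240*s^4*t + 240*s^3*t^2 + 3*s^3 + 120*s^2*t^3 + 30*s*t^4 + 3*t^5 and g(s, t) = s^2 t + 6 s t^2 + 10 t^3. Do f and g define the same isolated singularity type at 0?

No.

The Hessian of f at 0 has rank 0. Corank 2; j^3 = 3*s^3 is a perfect cube, so E-series; the 5-jet and mu = 8 give E_8. The Hessian of g at 0 has rank 0. Corank 2; j^3 = t*(s^2 + 6*s*t + 10*t^2) splits into three distinct lines over C (the quadratic factor has nonzero discriminant), so D_4. f is E_8 but g is D_4, hence not right-equivalent.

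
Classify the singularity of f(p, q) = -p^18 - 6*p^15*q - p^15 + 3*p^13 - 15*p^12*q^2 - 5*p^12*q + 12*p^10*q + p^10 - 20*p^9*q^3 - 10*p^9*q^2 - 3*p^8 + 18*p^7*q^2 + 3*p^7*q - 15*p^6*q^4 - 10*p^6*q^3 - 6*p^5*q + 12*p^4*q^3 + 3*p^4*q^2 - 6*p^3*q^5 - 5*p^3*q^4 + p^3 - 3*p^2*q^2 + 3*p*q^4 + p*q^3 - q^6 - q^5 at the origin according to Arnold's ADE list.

The Hessian of f at 0 is [[0, 0], [0, 0]] with rank 0, so corank 2. A Groebner basis of the Jacobian ideal J(f) in C{p,q} is {-p^2 + q^4 - q^3/3, p^3, p^2*q + p^2/3 + q^3/9, -p^2 + p*q^2 - q^3/3}; counting standard monomials gives mu = 7. Corank 2; j^3 = p^3 is a perfect cube, so E-series; the 4-jet and mu = 7 give E_7.

E7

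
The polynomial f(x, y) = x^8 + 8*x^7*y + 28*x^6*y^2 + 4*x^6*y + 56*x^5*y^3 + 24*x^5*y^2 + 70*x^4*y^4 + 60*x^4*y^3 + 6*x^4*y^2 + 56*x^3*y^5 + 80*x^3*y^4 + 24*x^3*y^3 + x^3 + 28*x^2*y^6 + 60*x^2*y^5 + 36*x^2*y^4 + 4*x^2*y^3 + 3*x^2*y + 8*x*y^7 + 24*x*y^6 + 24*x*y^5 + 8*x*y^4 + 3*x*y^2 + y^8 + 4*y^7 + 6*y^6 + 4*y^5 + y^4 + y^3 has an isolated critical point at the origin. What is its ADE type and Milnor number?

The Hessian of f at 0 has rank 0. Corank 2; j^3 = (x + y)^3 is a perfect cube, so E-series; the 4-jet and mu = 6 give E_6.

Type E6, Milnor number mu = 6.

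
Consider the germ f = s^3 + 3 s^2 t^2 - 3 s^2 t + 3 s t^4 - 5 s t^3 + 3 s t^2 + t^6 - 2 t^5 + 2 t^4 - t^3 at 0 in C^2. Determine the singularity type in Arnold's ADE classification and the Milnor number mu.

The Hessian of f at 0 has rank 0. Corank 2; j^3 = (s - t)^3 is a perfect cube, so E-series; the 4-jet and mu = 7 give E_7.

Type E_7, Milnor number mu = 7.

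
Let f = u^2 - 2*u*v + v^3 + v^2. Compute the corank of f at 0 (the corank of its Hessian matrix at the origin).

1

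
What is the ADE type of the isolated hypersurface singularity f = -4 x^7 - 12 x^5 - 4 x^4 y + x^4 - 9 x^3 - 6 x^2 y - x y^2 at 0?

D_5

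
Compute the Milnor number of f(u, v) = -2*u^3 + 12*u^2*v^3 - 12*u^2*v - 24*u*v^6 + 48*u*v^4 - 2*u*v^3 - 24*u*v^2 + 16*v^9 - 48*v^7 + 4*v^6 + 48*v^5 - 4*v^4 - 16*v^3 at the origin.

7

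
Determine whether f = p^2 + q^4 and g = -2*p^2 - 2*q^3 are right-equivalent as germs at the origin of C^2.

No.

The Hessian of f at 0 has rank 1. Corank 1: A-series; mu = 3 gives A_3. The Hessian of g at 0 has rank 1. Corank 1: A-series; mu = 2 gives A_2. f is A_3 but g is A_2, hence not right-equivalent.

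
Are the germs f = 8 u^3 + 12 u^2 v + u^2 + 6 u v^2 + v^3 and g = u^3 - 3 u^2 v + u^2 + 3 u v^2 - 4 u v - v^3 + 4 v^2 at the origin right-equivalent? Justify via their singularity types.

Yes.

The Hessian of f at 0 has rank 1. Corank 1: A-series; mu = 2 gives A_2. The Hessian of g at 0 has rank 1. Corank 1: A-series; mu = 2 gives A_2. Both have type A_2, hence right-equivalent.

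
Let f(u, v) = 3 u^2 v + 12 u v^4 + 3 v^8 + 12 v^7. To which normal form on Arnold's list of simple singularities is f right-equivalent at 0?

The Hessian of f at 0 has rank 0. Corank 2; j^3 = 3*u^2*v has shape L^2 M (L != M), so D-series; mu = 9 gives D_9.

D_{9}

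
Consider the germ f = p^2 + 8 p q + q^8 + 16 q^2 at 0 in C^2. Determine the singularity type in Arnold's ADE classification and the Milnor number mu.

Type A7, Milnor number mu = 7.

The Hessian of f at 0 has rank 1. Corank 1: A-series; mu = 7 gives A_7.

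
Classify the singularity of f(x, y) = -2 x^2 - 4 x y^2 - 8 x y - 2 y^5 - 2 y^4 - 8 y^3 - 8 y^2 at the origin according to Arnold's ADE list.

A4

The Hessian of f at 0 has rank 1. Corank 1: A-series; mu = 4 gives A_4.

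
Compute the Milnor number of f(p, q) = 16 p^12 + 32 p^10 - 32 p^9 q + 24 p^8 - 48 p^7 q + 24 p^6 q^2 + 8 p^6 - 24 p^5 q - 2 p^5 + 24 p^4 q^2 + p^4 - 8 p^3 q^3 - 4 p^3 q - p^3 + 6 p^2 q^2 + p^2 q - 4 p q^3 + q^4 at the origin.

5

The Hessian of f at 0 has rank 0. Corank 2; j^3 = -p^2*(p - q) has shape L^2 M (L != M), so D-series; mu = 5 gives D_5.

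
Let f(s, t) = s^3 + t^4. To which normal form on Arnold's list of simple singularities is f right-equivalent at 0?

The Hessian of f at 0 is [[0, 0], [0, 0]] with rank 0, so corank 2. A Groebner basis of the Jacobian ideal J(f) in C{s,t} is {t^3, s^2}; counting standard monomials gives mu = 6. Corank 2; j^3 = s^3 is a perfect cube, so E-series; the 4-jet and mu = 6 give E_6.

E6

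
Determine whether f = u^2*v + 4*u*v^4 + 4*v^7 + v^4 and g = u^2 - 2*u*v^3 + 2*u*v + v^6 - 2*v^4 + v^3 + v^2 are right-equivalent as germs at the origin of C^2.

No.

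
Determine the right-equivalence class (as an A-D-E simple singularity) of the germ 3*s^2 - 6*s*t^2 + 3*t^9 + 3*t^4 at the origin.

A8

The Hessian of f at 0 is [[6, 0], [0, 0]] with rank 1, so corank 1. A Groebner basis of the Jacobian ideal J(f) in C{s,t} is {s^4, -s + t^2}; counting standard monomials gives mu = 8. Corank 1: A-series; mu = 8 gives A_8.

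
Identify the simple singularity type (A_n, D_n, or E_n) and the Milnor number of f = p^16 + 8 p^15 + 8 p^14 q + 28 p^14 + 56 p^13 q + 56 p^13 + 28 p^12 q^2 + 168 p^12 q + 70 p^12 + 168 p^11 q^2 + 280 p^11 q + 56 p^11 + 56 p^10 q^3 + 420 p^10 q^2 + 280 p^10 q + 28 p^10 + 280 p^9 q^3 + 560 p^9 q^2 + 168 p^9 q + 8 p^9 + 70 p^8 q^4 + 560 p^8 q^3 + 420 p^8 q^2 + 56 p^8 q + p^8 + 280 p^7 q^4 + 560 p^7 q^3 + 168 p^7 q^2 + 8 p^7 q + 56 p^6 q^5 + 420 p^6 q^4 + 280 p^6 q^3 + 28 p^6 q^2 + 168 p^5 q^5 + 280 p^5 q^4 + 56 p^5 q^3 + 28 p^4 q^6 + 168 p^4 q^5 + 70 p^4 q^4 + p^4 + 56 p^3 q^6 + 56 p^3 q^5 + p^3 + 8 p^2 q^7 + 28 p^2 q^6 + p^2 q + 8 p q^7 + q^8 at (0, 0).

The Hessian of f at 0 has rank 0. Corank 2; j^3 = p^2*(p + q) has shape L^2 M (L != M), so D-series; mu = 9 gives D_9.

Type D_{9}, Milnor number mu = 9.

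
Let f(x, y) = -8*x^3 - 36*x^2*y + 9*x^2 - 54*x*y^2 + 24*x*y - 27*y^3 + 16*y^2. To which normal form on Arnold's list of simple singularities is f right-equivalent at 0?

A_{2}

The Hessian of f at 0 is [[18, 24], [24, 32]] with rank 1, so corank 1. A Groebner basis of the Jacobian ideal J(f) in C{x,y} is {y^2, x + 4*y/3}; counting standard monomials gives mu = 2. Corank 1: A-series; mu = 2 gives A_2.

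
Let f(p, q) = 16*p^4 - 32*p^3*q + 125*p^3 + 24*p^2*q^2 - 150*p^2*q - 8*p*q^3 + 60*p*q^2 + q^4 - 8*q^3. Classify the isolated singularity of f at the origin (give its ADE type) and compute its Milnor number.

Type E_6, Milnor number mu = 6.

The Hessian of f at 0 is [[0, 0], [0, 0]] with rank 0, so corank 2. A Groebner basis of the Jacobian ideal J(f) in C{p,q} is {q^4, p*q^2 - 13*q^3/30, p^2 - 4*p*q/5 + 4*q^2/25}; counting standard monomials gives mu = 6. Corank 2; j^3 = (5*p - 2*q)^3 is a perfect cube, so E-series; the 4-jet and mu = 6 give E_6.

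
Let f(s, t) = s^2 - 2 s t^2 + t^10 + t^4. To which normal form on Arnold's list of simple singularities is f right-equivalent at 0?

A_{9}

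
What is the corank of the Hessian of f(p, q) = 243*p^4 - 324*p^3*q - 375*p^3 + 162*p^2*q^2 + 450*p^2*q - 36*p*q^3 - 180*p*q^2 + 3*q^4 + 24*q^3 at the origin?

Hessian at 0 has rank 0.

2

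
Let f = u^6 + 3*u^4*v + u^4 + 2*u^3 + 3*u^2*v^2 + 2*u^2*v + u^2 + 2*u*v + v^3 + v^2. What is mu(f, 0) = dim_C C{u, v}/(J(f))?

2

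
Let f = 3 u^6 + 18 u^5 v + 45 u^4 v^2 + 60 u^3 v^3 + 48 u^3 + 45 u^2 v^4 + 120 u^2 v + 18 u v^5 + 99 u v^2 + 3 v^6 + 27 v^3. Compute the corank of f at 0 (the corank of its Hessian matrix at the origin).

2

The Hessian at 0 is [[0, 0], [0, 0]] of rank 0; hence corank 2.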